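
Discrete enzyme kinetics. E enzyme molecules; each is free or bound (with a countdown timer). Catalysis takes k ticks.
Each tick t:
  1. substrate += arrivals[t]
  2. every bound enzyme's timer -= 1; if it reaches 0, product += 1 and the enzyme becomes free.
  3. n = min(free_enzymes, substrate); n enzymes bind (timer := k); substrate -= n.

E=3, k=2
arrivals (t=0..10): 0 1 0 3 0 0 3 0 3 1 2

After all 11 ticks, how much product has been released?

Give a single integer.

Answer: 10

Derivation:
t=0: arr=0 -> substrate=0 bound=0 product=0
t=1: arr=1 -> substrate=0 bound=1 product=0
t=2: arr=0 -> substrate=0 bound=1 product=0
t=3: arr=3 -> substrate=0 bound=3 product=1
t=4: arr=0 -> substrate=0 bound=3 product=1
t=5: arr=0 -> substrate=0 bound=0 product=4
t=6: arr=3 -> substrate=0 bound=3 product=4
t=7: arr=0 -> substrate=0 bound=3 product=4
t=8: arr=3 -> substrate=0 bound=3 product=7
t=9: arr=1 -> substrate=1 bound=3 product=7
t=10: arr=2 -> substrate=0 bound=3 product=10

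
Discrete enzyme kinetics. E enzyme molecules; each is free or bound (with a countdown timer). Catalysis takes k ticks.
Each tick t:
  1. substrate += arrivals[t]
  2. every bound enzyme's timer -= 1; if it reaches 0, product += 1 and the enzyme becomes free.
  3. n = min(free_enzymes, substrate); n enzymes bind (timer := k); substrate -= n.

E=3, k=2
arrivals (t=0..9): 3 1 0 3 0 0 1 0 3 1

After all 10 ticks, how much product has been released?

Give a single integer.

Answer: 8

Derivation:
t=0: arr=3 -> substrate=0 bound=3 product=0
t=1: arr=1 -> substrate=1 bound=3 product=0
t=2: arr=0 -> substrate=0 bound=1 product=3
t=3: arr=3 -> substrate=1 bound=3 product=3
t=4: arr=0 -> substrate=0 bound=3 product=4
t=5: arr=0 -> substrate=0 bound=1 product=6
t=6: arr=1 -> substrate=0 bound=1 product=7
t=7: arr=0 -> substrate=0 bound=1 product=7
t=8: arr=3 -> substrate=0 bound=3 product=8
t=9: arr=1 -> substrate=1 bound=3 product=8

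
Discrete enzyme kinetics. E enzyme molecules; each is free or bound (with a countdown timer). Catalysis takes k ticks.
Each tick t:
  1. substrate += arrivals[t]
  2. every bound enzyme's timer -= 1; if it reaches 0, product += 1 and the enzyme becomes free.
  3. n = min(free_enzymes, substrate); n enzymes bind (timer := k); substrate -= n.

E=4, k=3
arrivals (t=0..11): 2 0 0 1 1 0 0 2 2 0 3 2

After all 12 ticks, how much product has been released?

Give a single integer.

t=0: arr=2 -> substrate=0 bound=2 product=0
t=1: arr=0 -> substrate=0 bound=2 product=0
t=2: arr=0 -> substrate=0 bound=2 product=0
t=3: arr=1 -> substrate=0 bound=1 product=2
t=4: arr=1 -> substrate=0 bound=2 product=2
t=5: arr=0 -> substrate=0 bound=2 product=2
t=6: arr=0 -> substrate=0 bound=1 product=3
t=7: arr=2 -> substrate=0 bound=2 product=4
t=8: arr=2 -> substrate=0 bound=4 product=4
t=9: arr=0 -> substrate=0 bound=4 product=4
t=10: arr=3 -> substrate=1 bound=4 product=6
t=11: arr=2 -> substrate=1 bound=4 product=8

Answer: 8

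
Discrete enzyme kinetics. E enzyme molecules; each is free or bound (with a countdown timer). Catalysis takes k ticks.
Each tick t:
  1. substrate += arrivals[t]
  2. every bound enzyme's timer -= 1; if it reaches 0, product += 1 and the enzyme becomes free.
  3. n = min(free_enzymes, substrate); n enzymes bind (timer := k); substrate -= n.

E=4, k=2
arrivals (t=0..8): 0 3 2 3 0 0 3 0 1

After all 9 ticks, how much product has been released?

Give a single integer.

Answer: 11

Derivation:
t=0: arr=0 -> substrate=0 bound=0 product=0
t=1: arr=3 -> substrate=0 bound=3 product=0
t=2: arr=2 -> substrate=1 bound=4 product=0
t=3: arr=3 -> substrate=1 bound=4 product=3
t=4: arr=0 -> substrate=0 bound=4 product=4
t=5: arr=0 -> substrate=0 bound=1 product=7
t=6: arr=3 -> substrate=0 bound=3 product=8
t=7: arr=0 -> substrate=0 bound=3 product=8
t=8: arr=1 -> substrate=0 bound=1 product=11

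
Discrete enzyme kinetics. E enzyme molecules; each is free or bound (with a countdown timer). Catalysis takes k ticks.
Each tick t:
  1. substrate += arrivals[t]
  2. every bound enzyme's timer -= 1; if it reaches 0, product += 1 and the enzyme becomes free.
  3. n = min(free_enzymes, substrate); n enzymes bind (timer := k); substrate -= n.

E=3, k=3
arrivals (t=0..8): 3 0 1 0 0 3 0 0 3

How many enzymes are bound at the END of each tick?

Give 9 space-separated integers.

t=0: arr=3 -> substrate=0 bound=3 product=0
t=1: arr=0 -> substrate=0 bound=3 product=0
t=2: arr=1 -> substrate=1 bound=3 product=0
t=3: arr=0 -> substrate=0 bound=1 product=3
t=4: arr=0 -> substrate=0 bound=1 product=3
t=5: arr=3 -> substrate=1 bound=3 product=3
t=6: arr=0 -> substrate=0 bound=3 product=4
t=7: arr=0 -> substrate=0 bound=3 product=4
t=8: arr=3 -> substrate=1 bound=3 product=6

Answer: 3 3 3 1 1 3 3 3 3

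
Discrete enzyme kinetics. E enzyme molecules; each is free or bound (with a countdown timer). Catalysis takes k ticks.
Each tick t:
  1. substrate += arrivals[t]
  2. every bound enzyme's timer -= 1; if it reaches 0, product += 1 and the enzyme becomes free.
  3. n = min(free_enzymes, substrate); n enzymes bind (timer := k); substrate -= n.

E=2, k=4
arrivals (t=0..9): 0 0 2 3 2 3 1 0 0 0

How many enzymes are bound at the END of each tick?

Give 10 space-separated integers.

t=0: arr=0 -> substrate=0 bound=0 product=0
t=1: arr=0 -> substrate=0 bound=0 product=0
t=2: arr=2 -> substrate=0 bound=2 product=0
t=3: arr=3 -> substrate=3 bound=2 product=0
t=4: arr=2 -> substrate=5 bound=2 product=0
t=5: arr=3 -> substrate=8 bound=2 product=0
t=6: arr=1 -> substrate=7 bound=2 product=2
t=7: arr=0 -> substrate=7 bound=2 product=2
t=8: arr=0 -> substrate=7 bound=2 product=2
t=9: arr=0 -> substrate=7 bound=2 product=2

Answer: 0 0 2 2 2 2 2 2 2 2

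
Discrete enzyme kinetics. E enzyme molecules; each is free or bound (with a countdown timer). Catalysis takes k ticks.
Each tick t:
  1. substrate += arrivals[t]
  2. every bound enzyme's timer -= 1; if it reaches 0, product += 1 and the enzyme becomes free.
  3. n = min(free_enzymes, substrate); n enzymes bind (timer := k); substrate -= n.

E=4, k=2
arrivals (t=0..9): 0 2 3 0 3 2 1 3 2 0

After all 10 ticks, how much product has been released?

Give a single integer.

t=0: arr=0 -> substrate=0 bound=0 product=0
t=1: arr=2 -> substrate=0 bound=2 product=0
t=2: arr=3 -> substrate=1 bound=4 product=0
t=3: arr=0 -> substrate=0 bound=3 product=2
t=4: arr=3 -> substrate=0 bound=4 product=4
t=5: arr=2 -> substrate=1 bound=4 product=5
t=6: arr=1 -> substrate=0 bound=3 product=8
t=7: arr=3 -> substrate=1 bound=4 product=9
t=8: arr=2 -> substrate=1 bound=4 product=11
t=9: arr=0 -> substrate=0 bound=3 product=13

Answer: 13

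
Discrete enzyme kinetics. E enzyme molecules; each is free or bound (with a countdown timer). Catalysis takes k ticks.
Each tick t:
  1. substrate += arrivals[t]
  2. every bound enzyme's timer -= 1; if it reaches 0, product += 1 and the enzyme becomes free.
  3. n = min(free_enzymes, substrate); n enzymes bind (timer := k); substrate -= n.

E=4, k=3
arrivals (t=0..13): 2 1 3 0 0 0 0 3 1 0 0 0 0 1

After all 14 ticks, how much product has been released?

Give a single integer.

Answer: 10

Derivation:
t=0: arr=2 -> substrate=0 bound=2 product=0
t=1: arr=1 -> substrate=0 bound=3 product=0
t=2: arr=3 -> substrate=2 bound=4 product=0
t=3: arr=0 -> substrate=0 bound=4 product=2
t=4: arr=0 -> substrate=0 bound=3 product=3
t=5: arr=0 -> substrate=0 bound=2 product=4
t=6: arr=0 -> substrate=0 bound=0 product=6
t=7: arr=3 -> substrate=0 bound=3 product=6
t=8: arr=1 -> substrate=0 bound=4 product=6
t=9: arr=0 -> substrate=0 bound=4 product=6
t=10: arr=0 -> substrate=0 bound=1 product=9
t=11: arr=0 -> substrate=0 bound=0 product=10
t=12: arr=0 -> substrate=0 bound=0 product=10
t=13: arr=1 -> substrate=0 bound=1 product=10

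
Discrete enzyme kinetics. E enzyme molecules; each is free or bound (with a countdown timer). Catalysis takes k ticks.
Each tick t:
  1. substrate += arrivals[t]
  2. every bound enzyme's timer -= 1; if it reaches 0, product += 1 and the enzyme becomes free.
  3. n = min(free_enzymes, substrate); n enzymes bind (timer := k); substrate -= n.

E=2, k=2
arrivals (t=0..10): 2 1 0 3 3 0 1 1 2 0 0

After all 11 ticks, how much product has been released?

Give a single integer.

Answer: 9

Derivation:
t=0: arr=2 -> substrate=0 bound=2 product=0
t=1: arr=1 -> substrate=1 bound=2 product=0
t=2: arr=0 -> substrate=0 bound=1 product=2
t=3: arr=3 -> substrate=2 bound=2 product=2
t=4: arr=3 -> substrate=4 bound=2 product=3
t=5: arr=0 -> substrate=3 bound=2 product=4
t=6: arr=1 -> substrate=3 bound=2 product=5
t=7: arr=1 -> substrate=3 bound=2 product=6
t=8: arr=2 -> substrate=4 bound=2 product=7
t=9: arr=0 -> substrate=3 bound=2 product=8
t=10: arr=0 -> substrate=2 bound=2 product=9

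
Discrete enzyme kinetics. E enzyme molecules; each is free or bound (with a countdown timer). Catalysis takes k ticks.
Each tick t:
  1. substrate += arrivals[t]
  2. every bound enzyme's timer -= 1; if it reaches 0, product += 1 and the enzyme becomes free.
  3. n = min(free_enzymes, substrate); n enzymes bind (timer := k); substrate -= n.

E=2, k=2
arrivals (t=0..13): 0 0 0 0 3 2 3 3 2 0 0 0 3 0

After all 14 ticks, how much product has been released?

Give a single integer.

t=0: arr=0 -> substrate=0 bound=0 product=0
t=1: arr=0 -> substrate=0 bound=0 product=0
t=2: arr=0 -> substrate=0 bound=0 product=0
t=3: arr=0 -> substrate=0 bound=0 product=0
t=4: arr=3 -> substrate=1 bound=2 product=0
t=5: arr=2 -> substrate=3 bound=2 product=0
t=6: arr=3 -> substrate=4 bound=2 product=2
t=7: arr=3 -> substrate=7 bound=2 product=2
t=8: arr=2 -> substrate=7 bound=2 product=4
t=9: arr=0 -> substrate=7 bound=2 product=4
t=10: arr=0 -> substrate=5 bound=2 product=6
t=11: arr=0 -> substrate=5 bound=2 product=6
t=12: arr=3 -> substrate=6 bound=2 product=8
t=13: arr=0 -> substrate=6 bound=2 product=8

Answer: 8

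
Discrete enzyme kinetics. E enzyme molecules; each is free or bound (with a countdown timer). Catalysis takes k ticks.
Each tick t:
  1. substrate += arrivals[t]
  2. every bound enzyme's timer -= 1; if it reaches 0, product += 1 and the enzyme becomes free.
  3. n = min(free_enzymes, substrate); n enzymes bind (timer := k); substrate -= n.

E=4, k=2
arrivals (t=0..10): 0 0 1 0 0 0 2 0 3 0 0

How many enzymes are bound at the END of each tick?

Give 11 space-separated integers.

t=0: arr=0 -> substrate=0 bound=0 product=0
t=1: arr=0 -> substrate=0 bound=0 product=0
t=2: arr=1 -> substrate=0 bound=1 product=0
t=3: arr=0 -> substrate=0 bound=1 product=0
t=4: arr=0 -> substrate=0 bound=0 product=1
t=5: arr=0 -> substrate=0 bound=0 product=1
t=6: arr=2 -> substrate=0 bound=2 product=1
t=7: arr=0 -> substrate=0 bound=2 product=1
t=8: arr=3 -> substrate=0 bound=3 product=3
t=9: arr=0 -> substrate=0 bound=3 product=3
t=10: arr=0 -> substrate=0 bound=0 product=6

Answer: 0 0 1 1 0 0 2 2 3 3 0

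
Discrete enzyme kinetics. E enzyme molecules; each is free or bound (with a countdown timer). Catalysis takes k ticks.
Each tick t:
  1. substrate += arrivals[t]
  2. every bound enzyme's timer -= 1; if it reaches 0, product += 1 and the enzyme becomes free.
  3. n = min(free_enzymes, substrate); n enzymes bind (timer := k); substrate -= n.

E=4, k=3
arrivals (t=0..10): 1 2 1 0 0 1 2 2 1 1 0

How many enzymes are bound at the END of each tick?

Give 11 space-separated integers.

t=0: arr=1 -> substrate=0 bound=1 product=0
t=1: arr=2 -> substrate=0 bound=3 product=0
t=2: arr=1 -> substrate=0 bound=4 product=0
t=3: arr=0 -> substrate=0 bound=3 product=1
t=4: arr=0 -> substrate=0 bound=1 product=3
t=5: arr=1 -> substrate=0 bound=1 product=4
t=6: arr=2 -> substrate=0 bound=3 product=4
t=7: arr=2 -> substrate=1 bound=4 product=4
t=8: arr=1 -> substrate=1 bound=4 product=5
t=9: arr=1 -> substrate=0 bound=4 product=7
t=10: arr=0 -> substrate=0 bound=3 product=8

Answer: 1 3 4 3 1 1 3 4 4 4 3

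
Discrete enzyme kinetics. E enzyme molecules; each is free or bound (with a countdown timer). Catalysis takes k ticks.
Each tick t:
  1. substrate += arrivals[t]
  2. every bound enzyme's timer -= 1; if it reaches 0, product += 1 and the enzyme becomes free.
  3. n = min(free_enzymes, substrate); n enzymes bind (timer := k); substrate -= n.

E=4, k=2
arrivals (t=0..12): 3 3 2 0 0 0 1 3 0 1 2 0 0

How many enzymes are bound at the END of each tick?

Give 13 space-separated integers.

Answer: 3 4 4 4 1 0 1 4 3 1 3 2 0

Derivation:
t=0: arr=3 -> substrate=0 bound=3 product=0
t=1: arr=3 -> substrate=2 bound=4 product=0
t=2: arr=2 -> substrate=1 bound=4 product=3
t=3: arr=0 -> substrate=0 bound=4 product=4
t=4: arr=0 -> substrate=0 bound=1 product=7
t=5: arr=0 -> substrate=0 bound=0 product=8
t=6: arr=1 -> substrate=0 bound=1 product=8
t=7: arr=3 -> substrate=0 bound=4 product=8
t=8: arr=0 -> substrate=0 bound=3 product=9
t=9: arr=1 -> substrate=0 bound=1 product=12
t=10: arr=2 -> substrate=0 bound=3 product=12
t=11: arr=0 -> substrate=0 bound=2 product=13
t=12: arr=0 -> substrate=0 bound=0 product=15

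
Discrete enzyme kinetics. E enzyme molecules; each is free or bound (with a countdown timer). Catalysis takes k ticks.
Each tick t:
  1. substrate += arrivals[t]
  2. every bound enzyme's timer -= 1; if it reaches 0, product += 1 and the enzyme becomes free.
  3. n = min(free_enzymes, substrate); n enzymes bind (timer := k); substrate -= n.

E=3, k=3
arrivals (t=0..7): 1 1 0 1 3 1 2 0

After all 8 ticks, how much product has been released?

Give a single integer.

Answer: 5

Derivation:
t=0: arr=1 -> substrate=0 bound=1 product=0
t=1: arr=1 -> substrate=0 bound=2 product=0
t=2: arr=0 -> substrate=0 bound=2 product=0
t=3: arr=1 -> substrate=0 bound=2 product=1
t=4: arr=3 -> substrate=1 bound=3 product=2
t=5: arr=1 -> substrate=2 bound=3 product=2
t=6: arr=2 -> substrate=3 bound=3 product=3
t=7: arr=0 -> substrate=1 bound=3 product=5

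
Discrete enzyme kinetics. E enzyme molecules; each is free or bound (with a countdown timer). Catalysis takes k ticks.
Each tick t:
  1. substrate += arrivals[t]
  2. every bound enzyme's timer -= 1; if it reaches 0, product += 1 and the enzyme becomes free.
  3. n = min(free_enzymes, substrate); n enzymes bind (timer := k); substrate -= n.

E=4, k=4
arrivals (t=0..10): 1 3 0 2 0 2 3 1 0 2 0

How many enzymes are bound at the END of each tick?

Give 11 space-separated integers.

Answer: 1 4 4 4 4 4 4 4 4 4 4

Derivation:
t=0: arr=1 -> substrate=0 bound=1 product=0
t=1: arr=3 -> substrate=0 bound=4 product=0
t=2: arr=0 -> substrate=0 bound=4 product=0
t=3: arr=2 -> substrate=2 bound=4 product=0
t=4: arr=0 -> substrate=1 bound=4 product=1
t=5: arr=2 -> substrate=0 bound=4 product=4
t=6: arr=3 -> substrate=3 bound=4 product=4
t=7: arr=1 -> substrate=4 bound=4 product=4
t=8: arr=0 -> substrate=3 bound=4 product=5
t=9: arr=2 -> substrate=2 bound=4 product=8
t=10: arr=0 -> substrate=2 bound=4 product=8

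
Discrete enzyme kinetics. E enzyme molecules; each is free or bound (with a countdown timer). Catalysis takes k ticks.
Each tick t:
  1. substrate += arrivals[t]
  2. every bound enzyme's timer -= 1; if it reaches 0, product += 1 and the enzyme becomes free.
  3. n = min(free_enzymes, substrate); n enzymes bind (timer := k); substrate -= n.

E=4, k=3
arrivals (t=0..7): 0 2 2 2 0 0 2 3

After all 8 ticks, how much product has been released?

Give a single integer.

t=0: arr=0 -> substrate=0 bound=0 product=0
t=1: arr=2 -> substrate=0 bound=2 product=0
t=2: arr=2 -> substrate=0 bound=4 product=0
t=3: arr=2 -> substrate=2 bound=4 product=0
t=4: arr=0 -> substrate=0 bound=4 product=2
t=5: arr=0 -> substrate=0 bound=2 product=4
t=6: arr=2 -> substrate=0 bound=4 product=4
t=7: arr=3 -> substrate=1 bound=4 product=6

Answer: 6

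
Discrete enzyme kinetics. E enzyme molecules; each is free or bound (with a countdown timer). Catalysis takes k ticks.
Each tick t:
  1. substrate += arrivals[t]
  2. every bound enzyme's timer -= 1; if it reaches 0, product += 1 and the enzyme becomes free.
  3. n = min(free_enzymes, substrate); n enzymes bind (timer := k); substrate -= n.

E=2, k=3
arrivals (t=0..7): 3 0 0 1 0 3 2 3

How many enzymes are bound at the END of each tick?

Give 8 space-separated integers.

t=0: arr=3 -> substrate=1 bound=2 product=0
t=1: arr=0 -> substrate=1 bound=2 product=0
t=2: arr=0 -> substrate=1 bound=2 product=0
t=3: arr=1 -> substrate=0 bound=2 product=2
t=4: arr=0 -> substrate=0 bound=2 product=2
t=5: arr=3 -> substrate=3 bound=2 product=2
t=6: arr=2 -> substrate=3 bound=2 product=4
t=7: arr=3 -> substrate=6 bound=2 product=4

Answer: 2 2 2 2 2 2 2 2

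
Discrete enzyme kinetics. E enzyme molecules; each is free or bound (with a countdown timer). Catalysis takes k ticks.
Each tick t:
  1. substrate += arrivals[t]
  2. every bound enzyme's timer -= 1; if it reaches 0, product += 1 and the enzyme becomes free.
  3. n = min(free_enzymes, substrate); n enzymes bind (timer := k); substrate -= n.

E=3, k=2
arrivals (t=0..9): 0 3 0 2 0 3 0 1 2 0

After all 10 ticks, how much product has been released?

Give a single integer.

t=0: arr=0 -> substrate=0 bound=0 product=0
t=1: arr=3 -> substrate=0 bound=3 product=0
t=2: arr=0 -> substrate=0 bound=3 product=0
t=3: arr=2 -> substrate=0 bound=2 product=3
t=4: arr=0 -> substrate=0 bound=2 product=3
t=5: arr=3 -> substrate=0 bound=3 product=5
t=6: arr=0 -> substrate=0 bound=3 product=5
t=7: arr=1 -> substrate=0 bound=1 product=8
t=8: arr=2 -> substrate=0 bound=3 product=8
t=9: arr=0 -> substrate=0 bound=2 product=9

Answer: 9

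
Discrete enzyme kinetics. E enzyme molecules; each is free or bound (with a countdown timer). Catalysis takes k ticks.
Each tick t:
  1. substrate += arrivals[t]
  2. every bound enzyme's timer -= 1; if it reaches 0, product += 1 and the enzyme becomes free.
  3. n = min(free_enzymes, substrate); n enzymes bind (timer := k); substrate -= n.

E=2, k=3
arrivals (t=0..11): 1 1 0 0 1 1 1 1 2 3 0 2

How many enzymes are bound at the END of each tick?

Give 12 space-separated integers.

Answer: 1 2 2 1 1 2 2 2 2 2 2 2

Derivation:
t=0: arr=1 -> substrate=0 bound=1 product=0
t=1: arr=1 -> substrate=0 bound=2 product=0
t=2: arr=0 -> substrate=0 bound=2 product=0
t=3: arr=0 -> substrate=0 bound=1 product=1
t=4: arr=1 -> substrate=0 bound=1 product=2
t=5: arr=1 -> substrate=0 bound=2 product=2
t=6: arr=1 -> substrate=1 bound=2 product=2
t=7: arr=1 -> substrate=1 bound=2 product=3
t=8: arr=2 -> substrate=2 bound=2 product=4
t=9: arr=3 -> substrate=5 bound=2 product=4
t=10: arr=0 -> substrate=4 bound=2 product=5
t=11: arr=2 -> substrate=5 bound=2 product=6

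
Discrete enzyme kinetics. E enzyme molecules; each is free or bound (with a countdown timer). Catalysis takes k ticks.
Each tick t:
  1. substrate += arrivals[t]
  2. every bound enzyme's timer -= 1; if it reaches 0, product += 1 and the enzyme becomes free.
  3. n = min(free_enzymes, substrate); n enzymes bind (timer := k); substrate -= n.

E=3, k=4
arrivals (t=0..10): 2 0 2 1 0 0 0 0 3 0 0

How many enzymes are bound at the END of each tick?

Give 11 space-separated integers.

t=0: arr=2 -> substrate=0 bound=2 product=0
t=1: arr=0 -> substrate=0 bound=2 product=0
t=2: arr=2 -> substrate=1 bound=3 product=0
t=3: arr=1 -> substrate=2 bound=3 product=0
t=4: arr=0 -> substrate=0 bound=3 product=2
t=5: arr=0 -> substrate=0 bound=3 product=2
t=6: arr=0 -> substrate=0 bound=2 product=3
t=7: arr=0 -> substrate=0 bound=2 product=3
t=8: arr=3 -> substrate=0 bound=3 product=5
t=9: arr=0 -> substrate=0 bound=3 product=5
t=10: arr=0 -> substrate=0 bound=3 product=5

Answer: 2 2 3 3 3 3 2 2 3 3 3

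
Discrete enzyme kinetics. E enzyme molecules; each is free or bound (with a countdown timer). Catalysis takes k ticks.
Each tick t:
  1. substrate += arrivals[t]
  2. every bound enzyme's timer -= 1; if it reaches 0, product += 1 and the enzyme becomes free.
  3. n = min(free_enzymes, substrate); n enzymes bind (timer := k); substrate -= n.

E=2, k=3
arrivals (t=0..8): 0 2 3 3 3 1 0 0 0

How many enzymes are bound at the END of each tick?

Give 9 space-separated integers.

t=0: arr=0 -> substrate=0 bound=0 product=0
t=1: arr=2 -> substrate=0 bound=2 product=0
t=2: arr=3 -> substrate=3 bound=2 product=0
t=3: arr=3 -> substrate=6 bound=2 product=0
t=4: arr=3 -> substrate=7 bound=2 product=2
t=5: arr=1 -> substrate=8 bound=2 product=2
t=6: arr=0 -> substrate=8 bound=2 product=2
t=7: arr=0 -> substrate=6 bound=2 product=4
t=8: arr=0 -> substrate=6 bound=2 product=4

Answer: 0 2 2 2 2 2 2 2 2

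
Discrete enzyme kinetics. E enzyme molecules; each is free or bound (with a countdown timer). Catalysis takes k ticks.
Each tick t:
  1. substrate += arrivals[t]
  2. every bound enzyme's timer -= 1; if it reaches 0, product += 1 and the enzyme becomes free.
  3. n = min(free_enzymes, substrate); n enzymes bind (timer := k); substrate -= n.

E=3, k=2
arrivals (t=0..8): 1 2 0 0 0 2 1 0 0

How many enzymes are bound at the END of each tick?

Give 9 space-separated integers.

t=0: arr=1 -> substrate=0 bound=1 product=0
t=1: arr=2 -> substrate=0 bound=3 product=0
t=2: arr=0 -> substrate=0 bound=2 product=1
t=3: arr=0 -> substrate=0 bound=0 product=3
t=4: arr=0 -> substrate=0 bound=0 product=3
t=5: arr=2 -> substrate=0 bound=2 product=3
t=6: arr=1 -> substrate=0 bound=3 product=3
t=7: arr=0 -> substrate=0 bound=1 product=5
t=8: arr=0 -> substrate=0 bound=0 product=6

Answer: 1 3 2 0 0 2 3 1 0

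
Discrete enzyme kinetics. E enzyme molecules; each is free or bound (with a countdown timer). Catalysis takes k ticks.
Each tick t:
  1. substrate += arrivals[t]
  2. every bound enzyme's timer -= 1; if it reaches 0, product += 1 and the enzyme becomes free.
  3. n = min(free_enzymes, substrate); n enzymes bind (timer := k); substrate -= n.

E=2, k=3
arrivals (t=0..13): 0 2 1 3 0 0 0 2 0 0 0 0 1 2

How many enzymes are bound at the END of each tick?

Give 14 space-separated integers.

Answer: 0 2 2 2 2 2 2 2 2 2 2 2 2 2

Derivation:
t=0: arr=0 -> substrate=0 bound=0 product=0
t=1: arr=2 -> substrate=0 bound=2 product=0
t=2: arr=1 -> substrate=1 bound=2 product=0
t=3: arr=3 -> substrate=4 bound=2 product=0
t=4: arr=0 -> substrate=2 bound=2 product=2
t=5: arr=0 -> substrate=2 bound=2 product=2
t=6: arr=0 -> substrate=2 bound=2 product=2
t=7: arr=2 -> substrate=2 bound=2 product=4
t=8: arr=0 -> substrate=2 bound=2 product=4
t=9: arr=0 -> substrate=2 bound=2 product=4
t=10: arr=0 -> substrate=0 bound=2 product=6
t=11: arr=0 -> substrate=0 bound=2 product=6
t=12: arr=1 -> substrate=1 bound=2 product=6
t=13: arr=2 -> substrate=1 bound=2 product=8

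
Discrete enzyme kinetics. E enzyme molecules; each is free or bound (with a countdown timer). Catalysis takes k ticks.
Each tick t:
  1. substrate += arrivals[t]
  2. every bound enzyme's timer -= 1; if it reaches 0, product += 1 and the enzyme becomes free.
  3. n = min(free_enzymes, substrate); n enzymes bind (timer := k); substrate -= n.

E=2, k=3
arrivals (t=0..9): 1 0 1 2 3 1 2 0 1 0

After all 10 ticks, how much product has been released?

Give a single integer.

Answer: 5

Derivation:
t=0: arr=1 -> substrate=0 bound=1 product=0
t=1: arr=0 -> substrate=0 bound=1 product=0
t=2: arr=1 -> substrate=0 bound=2 product=0
t=3: arr=2 -> substrate=1 bound=2 product=1
t=4: arr=3 -> substrate=4 bound=2 product=1
t=5: arr=1 -> substrate=4 bound=2 product=2
t=6: arr=2 -> substrate=5 bound=2 product=3
t=7: arr=0 -> substrate=5 bound=2 product=3
t=8: arr=1 -> substrate=5 bound=2 product=4
t=9: arr=0 -> substrate=4 bound=2 product=5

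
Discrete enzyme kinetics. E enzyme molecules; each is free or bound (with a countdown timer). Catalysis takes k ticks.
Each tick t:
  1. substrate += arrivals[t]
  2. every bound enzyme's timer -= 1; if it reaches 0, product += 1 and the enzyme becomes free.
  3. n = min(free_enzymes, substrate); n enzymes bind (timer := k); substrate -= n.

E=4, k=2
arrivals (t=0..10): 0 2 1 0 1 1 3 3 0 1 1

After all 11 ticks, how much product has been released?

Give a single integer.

t=0: arr=0 -> substrate=0 bound=0 product=0
t=1: arr=2 -> substrate=0 bound=2 product=0
t=2: arr=1 -> substrate=0 bound=3 product=0
t=3: arr=0 -> substrate=0 bound=1 product=2
t=4: arr=1 -> substrate=0 bound=1 product=3
t=5: arr=1 -> substrate=0 bound=2 product=3
t=6: arr=3 -> substrate=0 bound=4 product=4
t=7: arr=3 -> substrate=2 bound=4 product=5
t=8: arr=0 -> substrate=0 bound=3 product=8
t=9: arr=1 -> substrate=0 bound=3 product=9
t=10: arr=1 -> substrate=0 bound=2 product=11

Answer: 11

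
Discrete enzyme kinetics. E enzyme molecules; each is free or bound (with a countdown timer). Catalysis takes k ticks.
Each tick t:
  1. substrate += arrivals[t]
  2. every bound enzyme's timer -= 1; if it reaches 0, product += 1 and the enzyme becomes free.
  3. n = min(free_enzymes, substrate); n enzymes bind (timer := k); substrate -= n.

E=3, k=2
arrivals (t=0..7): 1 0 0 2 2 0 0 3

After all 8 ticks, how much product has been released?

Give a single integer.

Answer: 5

Derivation:
t=0: arr=1 -> substrate=0 bound=1 product=0
t=1: arr=0 -> substrate=0 bound=1 product=0
t=2: arr=0 -> substrate=0 bound=0 product=1
t=3: arr=2 -> substrate=0 bound=2 product=1
t=4: arr=2 -> substrate=1 bound=3 product=1
t=5: arr=0 -> substrate=0 bound=2 product=3
t=6: arr=0 -> substrate=0 bound=1 product=4
t=7: arr=3 -> substrate=0 bound=3 product=5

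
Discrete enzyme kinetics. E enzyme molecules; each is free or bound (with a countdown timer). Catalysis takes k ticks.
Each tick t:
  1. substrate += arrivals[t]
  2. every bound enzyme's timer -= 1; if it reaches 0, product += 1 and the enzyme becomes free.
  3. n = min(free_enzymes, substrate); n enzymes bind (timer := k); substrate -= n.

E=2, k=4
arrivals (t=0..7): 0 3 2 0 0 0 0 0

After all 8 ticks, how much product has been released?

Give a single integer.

Answer: 2

Derivation:
t=0: arr=0 -> substrate=0 bound=0 product=0
t=1: arr=3 -> substrate=1 bound=2 product=0
t=2: arr=2 -> substrate=3 bound=2 product=0
t=3: arr=0 -> substrate=3 bound=2 product=0
t=4: arr=0 -> substrate=3 bound=2 product=0
t=5: arr=0 -> substrate=1 bound=2 product=2
t=6: arr=0 -> substrate=1 bound=2 product=2
t=7: arr=0 -> substrate=1 bound=2 product=2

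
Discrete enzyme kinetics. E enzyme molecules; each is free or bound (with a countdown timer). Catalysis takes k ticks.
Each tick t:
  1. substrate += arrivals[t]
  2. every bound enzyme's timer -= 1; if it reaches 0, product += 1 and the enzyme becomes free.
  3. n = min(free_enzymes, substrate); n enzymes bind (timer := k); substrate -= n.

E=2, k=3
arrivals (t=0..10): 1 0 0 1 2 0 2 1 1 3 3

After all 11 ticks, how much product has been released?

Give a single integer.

t=0: arr=1 -> substrate=0 bound=1 product=0
t=1: arr=0 -> substrate=0 bound=1 product=0
t=2: arr=0 -> substrate=0 bound=1 product=0
t=3: arr=1 -> substrate=0 bound=1 product=1
t=4: arr=2 -> substrate=1 bound=2 product=1
t=5: arr=0 -> substrate=1 bound=2 product=1
t=6: arr=2 -> substrate=2 bound=2 product=2
t=7: arr=1 -> substrate=2 bound=2 product=3
t=8: arr=1 -> substrate=3 bound=2 product=3
t=9: arr=3 -> substrate=5 bound=2 product=4
t=10: arr=3 -> substrate=7 bound=2 product=5

Answer: 5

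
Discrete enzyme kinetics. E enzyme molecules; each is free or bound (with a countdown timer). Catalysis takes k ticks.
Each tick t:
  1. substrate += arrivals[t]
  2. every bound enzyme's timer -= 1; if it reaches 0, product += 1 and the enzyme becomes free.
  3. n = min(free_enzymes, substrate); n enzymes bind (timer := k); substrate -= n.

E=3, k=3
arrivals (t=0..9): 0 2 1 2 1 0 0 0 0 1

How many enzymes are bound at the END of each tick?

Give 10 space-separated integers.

Answer: 0 2 3 3 3 3 3 1 0 1

Derivation:
t=0: arr=0 -> substrate=0 bound=0 product=0
t=1: arr=2 -> substrate=0 bound=2 product=0
t=2: arr=1 -> substrate=0 bound=3 product=0
t=3: arr=2 -> substrate=2 bound=3 product=0
t=4: arr=1 -> substrate=1 bound=3 product=2
t=5: arr=0 -> substrate=0 bound=3 product=3
t=6: arr=0 -> substrate=0 bound=3 product=3
t=7: arr=0 -> substrate=0 bound=1 product=5
t=8: arr=0 -> substrate=0 bound=0 product=6
t=9: arr=1 -> substrate=0 bound=1 product=6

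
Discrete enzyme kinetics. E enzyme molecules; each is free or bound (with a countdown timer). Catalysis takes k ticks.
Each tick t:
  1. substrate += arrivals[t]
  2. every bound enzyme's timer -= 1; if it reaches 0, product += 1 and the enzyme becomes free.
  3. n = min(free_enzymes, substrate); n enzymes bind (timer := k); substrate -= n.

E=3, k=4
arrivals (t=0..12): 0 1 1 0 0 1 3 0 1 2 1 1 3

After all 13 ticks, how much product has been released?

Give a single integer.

t=0: arr=0 -> substrate=0 bound=0 product=0
t=1: arr=1 -> substrate=0 bound=1 product=0
t=2: arr=1 -> substrate=0 bound=2 product=0
t=3: arr=0 -> substrate=0 bound=2 product=0
t=4: arr=0 -> substrate=0 bound=2 product=0
t=5: arr=1 -> substrate=0 bound=2 product=1
t=6: arr=3 -> substrate=1 bound=3 product=2
t=7: arr=0 -> substrate=1 bound=3 product=2
t=8: arr=1 -> substrate=2 bound=3 product=2
t=9: arr=2 -> substrate=3 bound=3 product=3
t=10: arr=1 -> substrate=2 bound=3 product=5
t=11: arr=1 -> substrate=3 bound=3 product=5
t=12: arr=3 -> substrate=6 bound=3 product=5

Answer: 5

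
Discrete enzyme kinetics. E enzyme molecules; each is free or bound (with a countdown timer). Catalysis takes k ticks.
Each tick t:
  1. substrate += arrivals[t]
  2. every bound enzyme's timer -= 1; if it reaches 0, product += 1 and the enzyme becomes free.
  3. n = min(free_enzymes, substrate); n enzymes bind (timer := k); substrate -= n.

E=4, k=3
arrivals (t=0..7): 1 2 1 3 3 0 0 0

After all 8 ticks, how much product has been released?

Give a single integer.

Answer: 7

Derivation:
t=0: arr=1 -> substrate=0 bound=1 product=0
t=1: arr=2 -> substrate=0 bound=3 product=0
t=2: arr=1 -> substrate=0 bound=4 product=0
t=3: arr=3 -> substrate=2 bound=4 product=1
t=4: arr=3 -> substrate=3 bound=4 product=3
t=5: arr=0 -> substrate=2 bound=4 product=4
t=6: arr=0 -> substrate=1 bound=4 product=5
t=7: arr=0 -> substrate=0 bound=3 product=7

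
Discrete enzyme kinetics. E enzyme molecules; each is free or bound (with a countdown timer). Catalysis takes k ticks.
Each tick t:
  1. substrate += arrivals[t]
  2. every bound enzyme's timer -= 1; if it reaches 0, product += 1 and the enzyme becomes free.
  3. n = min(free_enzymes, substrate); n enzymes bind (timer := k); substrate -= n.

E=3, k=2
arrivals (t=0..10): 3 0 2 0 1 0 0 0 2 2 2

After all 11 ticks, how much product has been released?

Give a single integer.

Answer: 8

Derivation:
t=0: arr=3 -> substrate=0 bound=3 product=0
t=1: arr=0 -> substrate=0 bound=3 product=0
t=2: arr=2 -> substrate=0 bound=2 product=3
t=3: arr=0 -> substrate=0 bound=2 product=3
t=4: arr=1 -> substrate=0 bound=1 product=5
t=5: arr=0 -> substrate=0 bound=1 product=5
t=6: arr=0 -> substrate=0 bound=0 product=6
t=7: arr=0 -> substrate=0 bound=0 product=6
t=8: arr=2 -> substrate=0 bound=2 product=6
t=9: arr=2 -> substrate=1 bound=3 product=6
t=10: arr=2 -> substrate=1 bound=3 product=8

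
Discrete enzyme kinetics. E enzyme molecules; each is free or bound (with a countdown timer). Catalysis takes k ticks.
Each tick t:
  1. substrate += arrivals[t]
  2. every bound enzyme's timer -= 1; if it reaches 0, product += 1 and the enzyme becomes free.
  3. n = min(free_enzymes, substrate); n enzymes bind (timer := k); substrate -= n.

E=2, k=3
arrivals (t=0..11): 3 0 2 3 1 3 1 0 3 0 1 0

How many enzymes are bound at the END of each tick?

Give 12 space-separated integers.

Answer: 2 2 2 2 2 2 2 2 2 2 2 2

Derivation:
t=0: arr=3 -> substrate=1 bound=2 product=0
t=1: arr=0 -> substrate=1 bound=2 product=0
t=2: arr=2 -> substrate=3 bound=2 product=0
t=3: arr=3 -> substrate=4 bound=2 product=2
t=4: arr=1 -> substrate=5 bound=2 product=2
t=5: arr=3 -> substrate=8 bound=2 product=2
t=6: arr=1 -> substrate=7 bound=2 product=4
t=7: arr=0 -> substrate=7 bound=2 product=4
t=8: arr=3 -> substrate=10 bound=2 product=4
t=9: arr=0 -> substrate=8 bound=2 product=6
t=10: arr=1 -> substrate=9 bound=2 product=6
t=11: arr=0 -> substrate=9 bound=2 product=6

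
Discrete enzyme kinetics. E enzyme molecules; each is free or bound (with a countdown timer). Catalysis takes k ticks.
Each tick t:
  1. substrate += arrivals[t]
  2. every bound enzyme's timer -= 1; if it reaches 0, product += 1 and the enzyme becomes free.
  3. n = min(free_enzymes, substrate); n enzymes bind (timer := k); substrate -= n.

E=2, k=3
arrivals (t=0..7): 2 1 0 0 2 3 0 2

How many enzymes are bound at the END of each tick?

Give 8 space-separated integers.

t=0: arr=2 -> substrate=0 bound=2 product=0
t=1: arr=1 -> substrate=1 bound=2 product=0
t=2: arr=0 -> substrate=1 bound=2 product=0
t=3: arr=0 -> substrate=0 bound=1 product=2
t=4: arr=2 -> substrate=1 bound=2 product=2
t=5: arr=3 -> substrate=4 bound=2 product=2
t=6: arr=0 -> substrate=3 bound=2 product=3
t=7: arr=2 -> substrate=4 bound=2 product=4

Answer: 2 2 2 1 2 2 2 2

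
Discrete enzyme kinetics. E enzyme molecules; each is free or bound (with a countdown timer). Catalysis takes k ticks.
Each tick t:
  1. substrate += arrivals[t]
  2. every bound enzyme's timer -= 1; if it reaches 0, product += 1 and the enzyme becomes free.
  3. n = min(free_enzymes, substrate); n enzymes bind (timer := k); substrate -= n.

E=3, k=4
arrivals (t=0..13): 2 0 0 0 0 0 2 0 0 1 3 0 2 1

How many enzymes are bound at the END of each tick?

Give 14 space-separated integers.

Answer: 2 2 2 2 0 0 2 2 2 3 3 3 3 3

Derivation:
t=0: arr=2 -> substrate=0 bound=2 product=0
t=1: arr=0 -> substrate=0 bound=2 product=0
t=2: arr=0 -> substrate=0 bound=2 product=0
t=3: arr=0 -> substrate=0 bound=2 product=0
t=4: arr=0 -> substrate=0 bound=0 product=2
t=5: arr=0 -> substrate=0 bound=0 product=2
t=6: arr=2 -> substrate=0 bound=2 product=2
t=7: arr=0 -> substrate=0 bound=2 product=2
t=8: arr=0 -> substrate=0 bound=2 product=2
t=9: arr=1 -> substrate=0 bound=3 product=2
t=10: arr=3 -> substrate=1 bound=3 product=4
t=11: arr=0 -> substrate=1 bound=3 product=4
t=12: arr=2 -> substrate=3 bound=3 product=4
t=13: arr=1 -> substrate=3 bound=3 product=5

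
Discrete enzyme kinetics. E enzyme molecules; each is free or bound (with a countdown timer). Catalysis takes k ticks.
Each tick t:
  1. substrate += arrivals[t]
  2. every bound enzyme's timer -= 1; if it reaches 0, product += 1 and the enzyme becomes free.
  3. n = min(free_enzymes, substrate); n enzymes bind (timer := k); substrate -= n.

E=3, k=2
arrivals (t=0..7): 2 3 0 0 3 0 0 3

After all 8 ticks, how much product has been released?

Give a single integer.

t=0: arr=2 -> substrate=0 bound=2 product=0
t=1: arr=3 -> substrate=2 bound=3 product=0
t=2: arr=0 -> substrate=0 bound=3 product=2
t=3: arr=0 -> substrate=0 bound=2 product=3
t=4: arr=3 -> substrate=0 bound=3 product=5
t=5: arr=0 -> substrate=0 bound=3 product=5
t=6: arr=0 -> substrate=0 bound=0 product=8
t=7: arr=3 -> substrate=0 bound=3 product=8

Answer: 8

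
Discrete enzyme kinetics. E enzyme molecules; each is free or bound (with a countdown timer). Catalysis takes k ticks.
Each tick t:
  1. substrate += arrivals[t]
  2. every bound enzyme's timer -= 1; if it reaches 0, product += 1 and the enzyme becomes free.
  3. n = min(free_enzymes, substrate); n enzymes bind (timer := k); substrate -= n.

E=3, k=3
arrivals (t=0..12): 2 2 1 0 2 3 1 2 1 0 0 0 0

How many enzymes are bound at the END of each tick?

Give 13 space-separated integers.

Answer: 2 3 3 3 3 3 3 3 3 3 3 3 3

Derivation:
t=0: arr=2 -> substrate=0 bound=2 product=0
t=1: arr=2 -> substrate=1 bound=3 product=0
t=2: arr=1 -> substrate=2 bound=3 product=0
t=3: arr=0 -> substrate=0 bound=3 product=2
t=4: arr=2 -> substrate=1 bound=3 product=3
t=5: arr=3 -> substrate=4 bound=3 product=3
t=6: arr=1 -> substrate=3 bound=3 product=5
t=7: arr=2 -> substrate=4 bound=3 product=6
t=8: arr=1 -> substrate=5 bound=3 product=6
t=9: arr=0 -> substrate=3 bound=3 product=8
t=10: arr=0 -> substrate=2 bound=3 product=9
t=11: arr=0 -> substrate=2 bound=3 product=9
t=12: arr=0 -> substrate=0 bound=3 product=11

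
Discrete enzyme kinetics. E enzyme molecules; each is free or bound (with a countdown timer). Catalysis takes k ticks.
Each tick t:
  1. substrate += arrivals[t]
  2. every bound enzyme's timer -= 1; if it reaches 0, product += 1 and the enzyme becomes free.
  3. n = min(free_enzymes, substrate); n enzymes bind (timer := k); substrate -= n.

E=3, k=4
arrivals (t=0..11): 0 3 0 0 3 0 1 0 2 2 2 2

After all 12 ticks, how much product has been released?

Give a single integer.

t=0: arr=0 -> substrate=0 bound=0 product=0
t=1: arr=3 -> substrate=0 bound=3 product=0
t=2: arr=0 -> substrate=0 bound=3 product=0
t=3: arr=0 -> substrate=0 bound=3 product=0
t=4: arr=3 -> substrate=3 bound=3 product=0
t=5: arr=0 -> substrate=0 bound=3 product=3
t=6: arr=1 -> substrate=1 bound=3 product=3
t=7: arr=0 -> substrate=1 bound=3 product=3
t=8: arr=2 -> substrate=3 bound=3 product=3
t=9: arr=2 -> substrate=2 bound=3 product=6
t=10: arr=2 -> substrate=4 bound=3 product=6
t=11: arr=2 -> substrate=6 bound=3 product=6

Answer: 6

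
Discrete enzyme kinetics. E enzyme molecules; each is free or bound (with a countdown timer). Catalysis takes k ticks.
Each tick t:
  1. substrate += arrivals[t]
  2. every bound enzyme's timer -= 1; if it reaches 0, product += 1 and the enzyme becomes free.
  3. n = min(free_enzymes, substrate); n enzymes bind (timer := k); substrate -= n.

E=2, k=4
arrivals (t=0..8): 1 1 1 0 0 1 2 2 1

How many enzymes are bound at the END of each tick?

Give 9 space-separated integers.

Answer: 1 2 2 2 2 2 2 2 2

Derivation:
t=0: arr=1 -> substrate=0 bound=1 product=0
t=1: arr=1 -> substrate=0 bound=2 product=0
t=2: arr=1 -> substrate=1 bound=2 product=0
t=3: arr=0 -> substrate=1 bound=2 product=0
t=4: arr=0 -> substrate=0 bound=2 product=1
t=5: arr=1 -> substrate=0 bound=2 product=2
t=6: arr=2 -> substrate=2 bound=2 product=2
t=7: arr=2 -> substrate=4 bound=2 product=2
t=8: arr=1 -> substrate=4 bound=2 product=3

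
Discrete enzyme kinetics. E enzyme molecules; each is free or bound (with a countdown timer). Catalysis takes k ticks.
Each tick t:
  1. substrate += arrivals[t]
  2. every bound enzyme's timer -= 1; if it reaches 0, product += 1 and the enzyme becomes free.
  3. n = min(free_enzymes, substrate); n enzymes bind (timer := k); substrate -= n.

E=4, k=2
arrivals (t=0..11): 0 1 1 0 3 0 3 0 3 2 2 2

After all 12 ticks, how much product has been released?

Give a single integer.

t=0: arr=0 -> substrate=0 bound=0 product=0
t=1: arr=1 -> substrate=0 bound=1 product=0
t=2: arr=1 -> substrate=0 bound=2 product=0
t=3: arr=0 -> substrate=0 bound=1 product=1
t=4: arr=3 -> substrate=0 bound=3 product=2
t=5: arr=0 -> substrate=0 bound=3 product=2
t=6: arr=3 -> substrate=0 bound=3 product=5
t=7: arr=0 -> substrate=0 bound=3 product=5
t=8: arr=3 -> substrate=0 bound=3 product=8
t=9: arr=2 -> substrate=1 bound=4 product=8
t=10: arr=2 -> substrate=0 bound=4 product=11
t=11: arr=2 -> substrate=1 bound=4 product=12

Answer: 12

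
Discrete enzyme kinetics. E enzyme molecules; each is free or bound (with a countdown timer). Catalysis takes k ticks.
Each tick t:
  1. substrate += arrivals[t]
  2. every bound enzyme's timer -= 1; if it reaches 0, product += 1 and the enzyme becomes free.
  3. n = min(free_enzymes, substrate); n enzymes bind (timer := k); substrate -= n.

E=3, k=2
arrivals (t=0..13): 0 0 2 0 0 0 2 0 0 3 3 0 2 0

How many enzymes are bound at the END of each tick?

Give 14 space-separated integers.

Answer: 0 0 2 2 0 0 2 2 0 3 3 3 3 2

Derivation:
t=0: arr=0 -> substrate=0 bound=0 product=0
t=1: arr=0 -> substrate=0 bound=0 product=0
t=2: arr=2 -> substrate=0 bound=2 product=0
t=3: arr=0 -> substrate=0 bound=2 product=0
t=4: arr=0 -> substrate=0 bound=0 product=2
t=5: arr=0 -> substrate=0 bound=0 product=2
t=6: arr=2 -> substrate=0 bound=2 product=2
t=7: arr=0 -> substrate=0 bound=2 product=2
t=8: arr=0 -> substrate=0 bound=0 product=4
t=9: arr=3 -> substrate=0 bound=3 product=4
t=10: arr=3 -> substrate=3 bound=3 product=4
t=11: arr=0 -> substrate=0 bound=3 product=7
t=12: arr=2 -> substrate=2 bound=3 product=7
t=13: arr=0 -> substrate=0 bound=2 product=10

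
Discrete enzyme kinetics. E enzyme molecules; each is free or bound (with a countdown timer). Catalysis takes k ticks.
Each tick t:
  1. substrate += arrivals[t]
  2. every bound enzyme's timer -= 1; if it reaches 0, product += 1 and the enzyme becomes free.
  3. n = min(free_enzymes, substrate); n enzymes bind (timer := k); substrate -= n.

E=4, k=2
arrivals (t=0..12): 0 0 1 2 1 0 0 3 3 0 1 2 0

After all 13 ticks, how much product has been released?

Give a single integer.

t=0: arr=0 -> substrate=0 bound=0 product=0
t=1: arr=0 -> substrate=0 bound=0 product=0
t=2: arr=1 -> substrate=0 bound=1 product=0
t=3: arr=2 -> substrate=0 bound=3 product=0
t=4: arr=1 -> substrate=0 bound=3 product=1
t=5: arr=0 -> substrate=0 bound=1 product=3
t=6: arr=0 -> substrate=0 bound=0 product=4
t=7: arr=3 -> substrate=0 bound=3 product=4
t=8: arr=3 -> substrate=2 bound=4 product=4
t=9: arr=0 -> substrate=0 bound=3 product=7
t=10: arr=1 -> substrate=0 bound=3 product=8
t=11: arr=2 -> substrate=0 bound=3 product=10
t=12: arr=0 -> substrate=0 bound=2 product=11

Answer: 11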